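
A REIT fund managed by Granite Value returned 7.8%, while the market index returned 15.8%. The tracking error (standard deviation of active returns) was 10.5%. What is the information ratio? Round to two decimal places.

-0.76

IR = (Rp − Rb) / TE = (7.8% − 15.8%) / 10.5% = -8.00% / 10.5% = -0.7619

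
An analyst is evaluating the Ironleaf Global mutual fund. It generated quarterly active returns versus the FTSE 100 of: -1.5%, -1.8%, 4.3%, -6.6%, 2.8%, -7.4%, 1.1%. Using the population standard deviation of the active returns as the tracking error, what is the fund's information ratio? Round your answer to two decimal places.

Mean return r̄ = -9.10 / 7 = -1.3000%
Σ(r − r̄)² = (-1.5 − (-1.3000))² + (-1.8 − (-1.3000))² + … = 119.5200
population σ = √(119.5200 / 7) = √17.0743 = 4.1321%
IR = r̄ / tracking error = -1.3000 / 4.1321 = -0.3146

-0.31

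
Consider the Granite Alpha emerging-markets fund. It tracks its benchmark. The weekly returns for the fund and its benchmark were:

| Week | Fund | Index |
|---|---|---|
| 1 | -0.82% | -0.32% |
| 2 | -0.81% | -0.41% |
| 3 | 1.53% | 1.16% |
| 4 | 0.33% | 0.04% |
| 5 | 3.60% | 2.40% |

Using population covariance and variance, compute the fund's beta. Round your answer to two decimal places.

1.54

r̄p = 0.7660%,  r̄m = 0.5740%
Cov = Σ(rp − r̄p)(rm − r̄m) / 5 = 1.7648
Var(rm) = Σ(rm − r̄m)² / 5 = 1.1461
β = Cov / Var = 1.7648 / 1.1461 = 1.5398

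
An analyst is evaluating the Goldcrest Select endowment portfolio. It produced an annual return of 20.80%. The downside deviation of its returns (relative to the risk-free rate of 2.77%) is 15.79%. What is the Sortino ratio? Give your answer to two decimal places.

1.14

Sortino = (Rp − Rf) / σd = (20.80% − 2.77%) / 15.79% = 18.03% / 15.79% = 1.1419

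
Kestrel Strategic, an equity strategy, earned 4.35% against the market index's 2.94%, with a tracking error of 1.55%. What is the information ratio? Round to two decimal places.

IR = (Rp − Rb) / TE = (4.35% − 2.94%) / 1.55% = 1.41% / 1.55% = 0.9097

0.91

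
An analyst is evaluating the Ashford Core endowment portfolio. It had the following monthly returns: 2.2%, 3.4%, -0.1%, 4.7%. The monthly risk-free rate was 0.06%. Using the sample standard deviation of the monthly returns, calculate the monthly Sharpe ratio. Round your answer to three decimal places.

Mean return r̄ = 10.20 / 4 = 2.5500%
Σ(r − r̄)² = (2.2 − 2.5500)² + (3.4 − 2.5500)² + (-0.1 − 2.5500)² + … = 12.4900
σ = √[12.4900 / 3] = 2.0404%
Sharpe = (r̄ − rf) / σ = (2.5500 − 0.06) / 2.0404 = 2.4900 / 2.0404 = 1.2203

1.220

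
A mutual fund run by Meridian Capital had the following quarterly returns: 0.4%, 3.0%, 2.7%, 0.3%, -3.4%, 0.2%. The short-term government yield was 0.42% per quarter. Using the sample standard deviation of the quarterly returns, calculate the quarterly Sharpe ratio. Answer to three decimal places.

0.049

r̄ = (0.4 + 3 + 2.7 + 0.3 − 3.4 + 0.2) / 6 = 0.5333%
Σ(r − r̄)² = 26.4333; sample σ = √(26.4333/5) = 2.2993%
Sharpe = (r̄ − rf) / σ = (0.5333 − 0.42) / 2.2993 = 0.1133 / 2.2993 = 0.0493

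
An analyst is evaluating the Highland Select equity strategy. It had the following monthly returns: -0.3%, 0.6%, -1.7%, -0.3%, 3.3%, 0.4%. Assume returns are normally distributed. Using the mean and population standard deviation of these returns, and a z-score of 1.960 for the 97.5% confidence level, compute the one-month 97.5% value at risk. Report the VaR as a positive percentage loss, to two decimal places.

2.64

μ = (-0.3 + 0.6 − 1.7 − 0.3 + 3.3 + 0.4) / 6 = 0.3333%
Σ(r − μ)² = (-0.3 − 0.3333)² + (0.6 − 0.3333)² + … = 13.8133
population σ = √(13.8133 / 6) = √2.3022 = 1.5173%
VaR = −(μ − z·σ) = −(0.3333 − 1.960 × 1.5173) = −(-2.6406) = 2.6406%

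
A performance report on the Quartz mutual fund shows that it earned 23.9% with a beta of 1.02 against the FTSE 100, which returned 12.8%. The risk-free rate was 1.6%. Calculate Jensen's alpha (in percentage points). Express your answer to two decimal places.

10.88

CAPM expected return = Rf + β(Rm − Rf) = 1.6% + 1.02 × (12.8% − 1.6%) = 1.6 + 1.02 × 11.20 = 13.0240%
Jensen's α = Rp − E[R] = 23.9% − 13.0240% = 10.8760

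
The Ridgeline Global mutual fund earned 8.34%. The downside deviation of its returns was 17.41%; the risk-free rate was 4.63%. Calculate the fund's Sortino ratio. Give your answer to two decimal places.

Sortino = (Rp − Rf) / σd = (8.34% − 4.63%) / 17.41% = 3.71% / 17.41% = 0.2131

0.21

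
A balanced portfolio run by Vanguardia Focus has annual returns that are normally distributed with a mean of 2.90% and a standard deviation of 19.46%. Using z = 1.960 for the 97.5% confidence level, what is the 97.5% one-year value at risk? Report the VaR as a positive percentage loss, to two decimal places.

35.24

VaR (as % loss) = −(μ − z·σ) = −(2.90% − 1.960 × 19.46%) = −(-35.2416%) = 35.2416%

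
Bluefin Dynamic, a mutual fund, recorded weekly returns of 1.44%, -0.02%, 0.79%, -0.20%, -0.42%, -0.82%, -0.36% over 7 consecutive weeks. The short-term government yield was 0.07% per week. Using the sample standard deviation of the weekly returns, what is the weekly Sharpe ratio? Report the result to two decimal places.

r̄ = (1.44 − 0.02 + 0.79 − 0.2 − 0.42 − 0.82 − 0.36) / 7 = 0.0586%
Sample std dev = √[3.6925 / 6] = 0.7845%
Sharpe = (r̄ − rf) / σ = (0.0586 − 0.07) / 0.7845 = -0.0114 / 0.7845 = -0.0145

-0.01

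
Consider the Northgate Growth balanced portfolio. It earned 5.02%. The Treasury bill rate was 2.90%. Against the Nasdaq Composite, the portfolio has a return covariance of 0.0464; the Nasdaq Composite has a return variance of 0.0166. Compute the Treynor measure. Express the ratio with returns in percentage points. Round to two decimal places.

0.76

β = Cov / Var = 0.0464 / 0.0166 = 2.7952
Treynor = (Rp − Rf) / β = (5.02% − 2.90%) / 2.7952 = 2.12 / 2.7952 = 0.7584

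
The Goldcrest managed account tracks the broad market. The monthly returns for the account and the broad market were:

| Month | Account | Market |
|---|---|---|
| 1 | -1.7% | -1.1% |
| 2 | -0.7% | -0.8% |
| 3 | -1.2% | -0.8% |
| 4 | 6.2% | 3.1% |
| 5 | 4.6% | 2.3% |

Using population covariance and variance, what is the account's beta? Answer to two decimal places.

1.84

r̄p = 1.4400%,  r̄m = 0.5400%
Cov = Σ(rp − r̄p)(rm − r̄m) / 5 = 5.8604
Var(rm) = Σ(rm − r̄m)² / 5 = 3.1864
β = Cov / Var = 5.8604 / 3.1864 = 1.8392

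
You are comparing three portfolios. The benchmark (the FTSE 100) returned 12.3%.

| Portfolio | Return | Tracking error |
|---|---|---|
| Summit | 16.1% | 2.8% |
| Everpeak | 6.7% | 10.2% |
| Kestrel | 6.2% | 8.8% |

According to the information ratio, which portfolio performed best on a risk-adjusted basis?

Summit

Summit: IR = (16.1% − 12.3%) / 2.8% = 1.357
Everpeak: IR = (6.7% − 12.3%) / 10.2% = -0.549
Kestrel: IR = (6.2% − 12.3%) / 8.8% = -0.693
Highest: Summit (1.357).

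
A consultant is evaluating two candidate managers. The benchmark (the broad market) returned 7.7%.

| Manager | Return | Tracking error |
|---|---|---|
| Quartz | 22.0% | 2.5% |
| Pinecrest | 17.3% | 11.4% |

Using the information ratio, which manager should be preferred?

Quartz

Quartz: IR = (22.0% − 7.7%) / 2.5% = 5.720
Pinecrest: IR = (17.3% − 7.7%) / 11.4% = 0.842
Highest: Quartz (5.720).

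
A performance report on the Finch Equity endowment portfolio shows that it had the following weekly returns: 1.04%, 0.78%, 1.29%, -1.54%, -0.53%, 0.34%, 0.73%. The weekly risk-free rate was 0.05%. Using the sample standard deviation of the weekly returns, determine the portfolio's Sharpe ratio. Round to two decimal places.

0.25

r̄ = (1.04 + 0.78 + 1.29 − 1.54 − 0.53 + 0.34 + 0.73) / 7 = 2.110 / 7 = 0.3014%
Σ(r − r̄)² = (1.04 − 0.3014)² + (0.78 − 0.3014)² + … = 6.0191
sample σ = √(6.0191 / 6) = √1.0032 = 1.0016%
Sharpe = (r̄ − rf) / σ = (0.3014 − 0.05) / 1.0016 = 0.2514 / 1.0016 = 0.2510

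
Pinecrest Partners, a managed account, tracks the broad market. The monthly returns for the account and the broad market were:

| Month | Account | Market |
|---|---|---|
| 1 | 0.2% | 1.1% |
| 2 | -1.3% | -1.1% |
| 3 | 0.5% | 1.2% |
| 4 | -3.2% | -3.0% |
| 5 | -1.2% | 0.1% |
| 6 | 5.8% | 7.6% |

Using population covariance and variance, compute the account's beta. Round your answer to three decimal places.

r̄p = 0.1333%,  r̄m = 0.9833%
Cov = Σ(rp − r̄p)(rm − r̄m) / 6 = 9.1706
Var(rm) = Σ(rm − r̄m)² / 6 = 10.8047
β = Cov / Var = 9.1706 / 10.8047 = 0.8488

0.849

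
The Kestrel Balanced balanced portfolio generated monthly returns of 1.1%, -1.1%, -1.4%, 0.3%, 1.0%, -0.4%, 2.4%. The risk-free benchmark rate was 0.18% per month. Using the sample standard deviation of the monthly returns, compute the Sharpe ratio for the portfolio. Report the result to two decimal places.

r̄ = (1.1 − 1.1 − 1.4 + 0.3 + 1 − 0.4 + 2.4) / 7 = 1.90 / 7 = 0.2714%
Σ(r − r̄)² = (1.1 − 0.2714)² + (-1.1 − 0.2714)² + (-1.4 − 0.2714)² + … = 10.8743
σ = √[10.8743 / 6] = 1.3462%
Sharpe = (r̄ − rf) / σ = (0.2714 − 0.18) / 1.3462 = 0.0914 / 1.3462 = 0.0679

0.07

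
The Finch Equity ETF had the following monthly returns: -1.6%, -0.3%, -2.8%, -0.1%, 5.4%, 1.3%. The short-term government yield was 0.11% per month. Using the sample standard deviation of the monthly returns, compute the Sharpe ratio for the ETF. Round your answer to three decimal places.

0.072

Mean return r̄ = 1.90 / 6 = 0.3167%
Σ(r − r̄)² = (-1.6 − 0.3167)² + (-0.3 − 0.3167)² + … = 40.7483
σ = √[40.7483 / 5] = 2.8548%
Sharpe = (r̄ − rf) / σ = (0.3167 − 0.11) / 2.8548 = 0.2067 / 2.8548 = 0.0724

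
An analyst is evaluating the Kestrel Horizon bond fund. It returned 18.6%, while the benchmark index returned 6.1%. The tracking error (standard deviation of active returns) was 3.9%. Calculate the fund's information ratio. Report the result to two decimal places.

3.21

IR = (Rp − Rb) / TE = (18.6% − 6.1%) / 3.9% = 12.50% / 3.9% = 3.2051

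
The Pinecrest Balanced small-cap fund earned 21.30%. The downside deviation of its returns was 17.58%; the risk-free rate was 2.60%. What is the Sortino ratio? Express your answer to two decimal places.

1.06

Sortino = (Rp − Rf) / σd = (21.30% − 2.60%) / 17.58% = 18.70% / 17.58% = 1.0637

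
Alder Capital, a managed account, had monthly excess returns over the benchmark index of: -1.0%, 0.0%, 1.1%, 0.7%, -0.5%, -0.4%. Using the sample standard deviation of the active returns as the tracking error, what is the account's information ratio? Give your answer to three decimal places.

Mean return r̄ = -0.10 / 6 = -0.0167%
Σ(r − r̄)² = 3.1083; sample σ = √(3.1083/5) = 0.7885%
IR = r̄ / tracking error = -0.0167 / 0.7885 = -0.0212

-0.021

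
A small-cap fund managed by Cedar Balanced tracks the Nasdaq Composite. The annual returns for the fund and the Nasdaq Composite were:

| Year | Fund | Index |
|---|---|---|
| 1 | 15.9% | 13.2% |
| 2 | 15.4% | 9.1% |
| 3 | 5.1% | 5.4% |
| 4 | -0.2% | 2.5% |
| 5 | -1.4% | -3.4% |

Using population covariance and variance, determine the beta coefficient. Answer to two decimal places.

r̄p = 6.9600%,  r̄m = 5.3600%
Cov = Σ(rp − r̄p)(rm − r̄m) / 5 = 39.0584
Var(rm) = Σ(rm − r̄m)² / 5 = 32.0744
β = Cov / Var = 39.0584 / 32.0744 = 1.2177

1.22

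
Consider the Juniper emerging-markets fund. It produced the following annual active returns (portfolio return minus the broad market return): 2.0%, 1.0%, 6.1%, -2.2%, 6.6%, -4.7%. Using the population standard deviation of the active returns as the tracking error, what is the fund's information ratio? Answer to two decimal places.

0.36

μ = (2 + 1 + 6.1 − 2.2 + 6.6 − 4.7) / 6 = 8.80 / 6 = 1.4667%
Population σ = √[Σ(r − μ)² / 6] = √[99.7933 / 6] = √16.6322 = 4.0783%
IR = μ / tracking error = 1.4667 / 4.0783 = 0.3596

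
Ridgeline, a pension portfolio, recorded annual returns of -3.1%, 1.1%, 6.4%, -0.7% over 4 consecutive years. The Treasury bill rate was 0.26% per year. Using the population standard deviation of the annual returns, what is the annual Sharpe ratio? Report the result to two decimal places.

0.19

r̄ = (-3.1 + 1.1 + 6.4 − 0.7) / 4 = 3.70 / 4 = 0.9250%
Σ(r − r̄)² = (-3.1 − 0.9250)² + (1.1 − 0.9250)² + … = 48.8475
population σ = √(48.8475 / 4) = √12.2119 = 3.4946%
Sharpe = (r̄ − rf) / σ = (0.9250 − 0.26) / 3.4946 = 0.6650 / 3.4946 = 0.1903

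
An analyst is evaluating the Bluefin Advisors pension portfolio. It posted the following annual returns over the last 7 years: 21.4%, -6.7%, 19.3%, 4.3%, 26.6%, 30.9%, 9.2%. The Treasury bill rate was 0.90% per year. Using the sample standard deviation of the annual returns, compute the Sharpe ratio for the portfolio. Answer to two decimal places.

1.06

r̄ = (21.4 − 6.7 + 19.3 + 4.3 + 26.6 + 30.9 + 9.2) / 7 = 15.0000%
Sample σ = √[Σ(r − r̄)² / 6] = √[1065.8400 / 6] = √177.6400 = 13.3282%
Sharpe = (r̄ − rf) / σ = (15.0000 − 0.9) / 13.3282 = 14.1000 / 13.3282 = 1.0579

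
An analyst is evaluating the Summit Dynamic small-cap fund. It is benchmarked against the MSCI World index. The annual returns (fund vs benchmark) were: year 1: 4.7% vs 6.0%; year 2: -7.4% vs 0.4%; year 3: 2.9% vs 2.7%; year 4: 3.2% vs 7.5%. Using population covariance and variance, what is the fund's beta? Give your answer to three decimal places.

1.394

r̄p = 0.8500%,  r̄m = 4.1500%
Cov = Σ(rp − r̄p)(rm − r̄m) / 4 = 10.7400
Var(rm) = Σ(rm − r̄m)² / 4 = 7.7025
β = Cov / Var = 10.7400 / 7.7025 = 1.3944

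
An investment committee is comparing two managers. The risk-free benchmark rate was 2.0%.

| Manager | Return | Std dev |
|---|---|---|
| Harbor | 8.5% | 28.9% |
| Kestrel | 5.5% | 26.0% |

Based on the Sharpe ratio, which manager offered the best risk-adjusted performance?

Harbor: Sharpe ratio = (8.5% − 2.0%) / 28.9% = 0.225
Kestrel: Sharpe ratio = (5.5% − 2.0%) / 26.0% = 0.135
Highest: Harbor (0.225).

Harbor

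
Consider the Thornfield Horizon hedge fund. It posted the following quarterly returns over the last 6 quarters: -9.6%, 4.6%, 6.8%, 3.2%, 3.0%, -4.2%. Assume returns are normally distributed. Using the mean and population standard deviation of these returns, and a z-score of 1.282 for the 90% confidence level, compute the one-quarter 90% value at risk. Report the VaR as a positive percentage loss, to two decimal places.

6.66

Mean return r̄ = 3.80 / 6 = 0.6333%
Σ(r − r̄)² = (-9.6 − 0.6333)² + (4.6 − 0.6333)² + … = 194.0333
population σ = √(194.0333 / 6) = √32.3389 = 5.6867%
VaR = −(r̄ − z·σ) = −(0.6333 − 1.282 × 5.6867) = −(-6.6570) = 6.6570%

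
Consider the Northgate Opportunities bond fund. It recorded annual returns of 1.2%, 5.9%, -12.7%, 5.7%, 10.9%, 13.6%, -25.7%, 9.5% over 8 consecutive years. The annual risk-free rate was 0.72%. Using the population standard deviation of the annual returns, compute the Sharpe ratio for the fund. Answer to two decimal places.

0.03

r̄ = (1.2 + 5.9 − 12.7 + 5.7 + 10.9 + 13.6 − 25.7 + 9.5) / 8 = 8.40 / 8 = 1.0500%
Σ(r − r̄)² = (1.2 − 1.0500)² + (5.9 − 1.0500)² + … = 1275.7200
population σ = √(1275.7200 / 8) = √159.4650 = 12.6279%
Sharpe = (r̄ − rf) / σ = (1.0500 − 0.72) / 12.6279 = 0.3300 / 12.6279 = 0.0261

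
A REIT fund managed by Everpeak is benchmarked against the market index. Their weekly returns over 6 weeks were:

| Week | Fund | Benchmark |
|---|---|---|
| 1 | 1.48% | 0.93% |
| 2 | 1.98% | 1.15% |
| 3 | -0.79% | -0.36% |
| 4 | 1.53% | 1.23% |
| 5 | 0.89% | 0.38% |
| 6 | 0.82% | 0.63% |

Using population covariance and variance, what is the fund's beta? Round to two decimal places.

r̄p = 0.9850%,  r̄m = 0.6600%
Cov = Σ(rp − r̄p)(rm − r̄m) / 6 = 0.4623
Var(rm) = Σ(rm − r̄m)² / 6 = 0.2929
β = Cov / Var = 0.4623 / 0.2929 = 1.5784

1.58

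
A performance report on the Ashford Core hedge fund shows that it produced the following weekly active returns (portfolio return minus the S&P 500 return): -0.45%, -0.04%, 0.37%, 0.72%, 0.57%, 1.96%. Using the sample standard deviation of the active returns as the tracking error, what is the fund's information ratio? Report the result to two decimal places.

0.63

Mean return r̄ = 3.130 / 6 = 0.5217%
Sample std dev = √[3.3931 / 5] = 0.8238%
IR = r̄ / tracking error = 0.5217 / 0.8238 = 0.6333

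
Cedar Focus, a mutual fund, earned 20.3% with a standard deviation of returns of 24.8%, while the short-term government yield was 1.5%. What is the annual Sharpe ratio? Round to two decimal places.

0.76

Sharpe = (Rp − Rf) / σp = (20.3% − 1.5%) / 24.8% = 18.80% / 24.8% = 0.7581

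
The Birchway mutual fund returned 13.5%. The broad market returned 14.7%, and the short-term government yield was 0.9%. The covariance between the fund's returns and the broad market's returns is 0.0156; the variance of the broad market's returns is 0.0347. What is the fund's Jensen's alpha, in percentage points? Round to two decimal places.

β = Cov / Var = 0.0156 / 0.0347 = 0.4496
E[R] = Rf + β(Rm − Rf) = 0.9% + 0.4496 × (14.7% − 0.9%) = 7.1045%
α = Rp − E[R] = 13.5% − 7.1045% = 6.3955

6.40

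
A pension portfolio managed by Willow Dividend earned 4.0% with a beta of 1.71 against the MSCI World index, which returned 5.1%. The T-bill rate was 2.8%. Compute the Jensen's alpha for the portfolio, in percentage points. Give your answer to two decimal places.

-2.73

CAPM expected return = Rf + β(Rm − Rf) = 2.8% + 1.71 × (5.1% − 2.8%) = 2.8 + 1.71 × 2.30 = 6.7330%
Jensen's α = Rp − E[R] = 4.0% − 6.7330% = -2.7330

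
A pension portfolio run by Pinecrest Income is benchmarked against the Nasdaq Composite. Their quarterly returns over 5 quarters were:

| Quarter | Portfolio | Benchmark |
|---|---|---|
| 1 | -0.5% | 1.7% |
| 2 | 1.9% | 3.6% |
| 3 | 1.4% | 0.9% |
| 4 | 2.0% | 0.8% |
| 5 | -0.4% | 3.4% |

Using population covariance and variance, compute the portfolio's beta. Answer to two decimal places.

-0.23

r̄p = 0.8800%,  r̄m = 2.0800%
Cov = Σ(rp − r̄p)(rm − r̄m) / 5 = -0.3324
Var(rm) = Σ(rm − r̄m)² / 5 = 1.4456
β = Cov / Var = -0.3324 / 1.4456 = -0.2299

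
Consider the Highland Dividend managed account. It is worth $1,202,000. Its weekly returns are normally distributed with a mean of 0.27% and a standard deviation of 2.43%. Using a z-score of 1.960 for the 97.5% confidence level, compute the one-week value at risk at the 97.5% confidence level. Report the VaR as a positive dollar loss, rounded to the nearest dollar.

Return at the 97.5% tail: μ − z·σ = 0.27% − 1.960 × 2.43% = 0.27 − 4.7628 = -4.4928%
VaR = −(-4.4928%) × $1,202,000 = 4.4928% × $1,202,000 = $54,003

$54,003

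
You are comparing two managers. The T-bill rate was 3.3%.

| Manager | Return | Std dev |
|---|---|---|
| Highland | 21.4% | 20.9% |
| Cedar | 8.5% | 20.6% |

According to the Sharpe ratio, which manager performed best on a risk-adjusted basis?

Highland

Highland: Sharpe ratio = (21.4% − 3.3%) / 20.9% = 0.866
Cedar: Sharpe ratio = (8.5% − 3.3%) / 20.6% = 0.252
Highest: Highland (0.866).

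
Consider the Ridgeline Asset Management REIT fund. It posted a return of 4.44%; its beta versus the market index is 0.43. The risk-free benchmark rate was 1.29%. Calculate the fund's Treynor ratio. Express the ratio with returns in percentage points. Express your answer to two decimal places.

7.33

Treynor = (Rp − Rf) / β = (4.44% − 1.29%) / 0.43 = 3.15 / 0.43 = 7.3256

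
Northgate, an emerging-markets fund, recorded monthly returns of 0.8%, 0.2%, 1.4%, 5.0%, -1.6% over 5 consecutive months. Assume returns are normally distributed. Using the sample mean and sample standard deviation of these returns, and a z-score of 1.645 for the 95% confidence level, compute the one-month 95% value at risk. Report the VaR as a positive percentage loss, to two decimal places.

2.82

r̄ = (0.8 + 0.2 + 1.4 + 5 − 1.6) / 5 = 5.80 / 5 = 1.1600%
Sample σ = √[Σ(r − r̄)² / 4] = √[23.4720 / 4] = √5.8680 = 2.4224%
VaR = −(r̄ − z·σ) = −(1.1600 − 1.645 × 2.4224) = −(-2.8248) = 2.8248%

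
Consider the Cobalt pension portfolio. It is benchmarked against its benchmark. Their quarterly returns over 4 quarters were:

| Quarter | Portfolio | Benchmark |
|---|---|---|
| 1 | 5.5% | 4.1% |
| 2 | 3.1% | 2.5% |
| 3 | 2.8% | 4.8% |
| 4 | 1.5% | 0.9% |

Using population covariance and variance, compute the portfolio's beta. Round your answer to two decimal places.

r̄p = 3.2250%,  r̄m = 3.0750%
Cov = Σ(rp − r̄p)(rm − r̄m) / 4 = 1.3556
Var(rm) = Σ(rm − r̄m)² / 4 = 2.2719
β = Cov / Var = 1.3556 / 2.2719 = 0.5967

0.60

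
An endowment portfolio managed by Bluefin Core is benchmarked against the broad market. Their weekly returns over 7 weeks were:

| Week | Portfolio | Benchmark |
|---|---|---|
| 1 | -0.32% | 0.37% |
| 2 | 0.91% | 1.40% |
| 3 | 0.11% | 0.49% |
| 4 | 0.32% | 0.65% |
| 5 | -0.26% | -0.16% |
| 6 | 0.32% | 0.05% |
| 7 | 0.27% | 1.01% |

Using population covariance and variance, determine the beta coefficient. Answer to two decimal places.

r̄p = 0.1929%,  r̄m = 0.5443%
Cov = Σ(rp − r̄p)(rm − r̄m) / 7 = 0.1447
Var(rm) = Σ(rm − r̄m)² / 7 = 0.2477
β = Cov / Var = 0.1447 / 0.2477 = 0.5842

0.58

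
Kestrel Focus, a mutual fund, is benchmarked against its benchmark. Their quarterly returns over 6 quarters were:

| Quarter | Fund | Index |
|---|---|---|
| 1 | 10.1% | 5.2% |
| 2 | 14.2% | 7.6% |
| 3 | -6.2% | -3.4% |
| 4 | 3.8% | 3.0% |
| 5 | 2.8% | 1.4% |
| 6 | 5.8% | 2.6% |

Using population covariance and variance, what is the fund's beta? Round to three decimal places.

1.856

r̄p = 5.0833%,  r̄m = 2.7333%
Cov = Σ(rp − r̄p)(rm − r̄m) / 6 = 21.4256
Var(rm) = Σ(rm − r̄m)² / 6 = 11.5422
β = Cov / Var = 21.4256 / 11.5422 = 1.8563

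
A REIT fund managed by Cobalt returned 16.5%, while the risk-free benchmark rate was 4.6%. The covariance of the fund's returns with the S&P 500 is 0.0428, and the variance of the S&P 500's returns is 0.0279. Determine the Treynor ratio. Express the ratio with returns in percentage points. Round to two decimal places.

7.76

β = Cov / Var = 0.0428 / 0.0279 = 1.5341
Treynor = (Rp − Rf) / β = (16.5% − 4.6%) / 1.5341 = 11.90 / 1.5341 = 7.7570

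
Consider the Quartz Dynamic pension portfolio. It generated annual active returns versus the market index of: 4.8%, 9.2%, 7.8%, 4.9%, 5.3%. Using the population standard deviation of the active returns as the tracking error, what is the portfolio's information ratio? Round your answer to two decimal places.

Mean return μ = 32.00 / 5 = 6.4000%
Σ(r − μ)² = (4.8 − 6.4000)² + (9.2 − 6.4000)² + … = 15.8200
population σ = √(15.8200 / 5) = √3.1640 = 1.7788%
IR = μ / tracking error = 6.4000 / 1.7788 = 3.5979

3.60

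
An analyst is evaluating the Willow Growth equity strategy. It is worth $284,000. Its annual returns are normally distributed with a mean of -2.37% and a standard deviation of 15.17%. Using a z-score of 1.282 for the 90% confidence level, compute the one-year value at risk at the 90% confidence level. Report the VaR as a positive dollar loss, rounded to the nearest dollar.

Return at the 90% tail: μ − z·σ = -2.37% − 1.282 × 15.17% = -2.37 − 19.44794 = -21.81794%
VaR = −(-21.81794%) × $284,000 = 21.81794% × $284,000 = $61,963

$61,963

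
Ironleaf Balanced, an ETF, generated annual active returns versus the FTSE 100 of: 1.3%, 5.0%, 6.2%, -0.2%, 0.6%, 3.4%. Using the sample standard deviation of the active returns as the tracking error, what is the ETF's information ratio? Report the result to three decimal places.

Mean return r̄ = 16.30 / 6 = 2.7167%
Σ(r − r̄)² = 32.8083; sample σ = √(32.8083/5) = 2.5616%
IR = r̄ / tracking error = 2.7167 / 2.5616 = 1.0605

1.061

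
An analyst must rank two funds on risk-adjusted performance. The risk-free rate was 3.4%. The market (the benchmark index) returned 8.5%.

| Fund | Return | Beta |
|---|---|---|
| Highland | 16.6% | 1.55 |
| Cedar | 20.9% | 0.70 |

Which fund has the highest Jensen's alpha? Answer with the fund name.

Cedar

Highland: α = 16.6% − [3.4% + 1.55 × (8.5% − 3.4%)] = 5.295
Cedar: α = 20.9% − [3.4% + 0.70 × (8.5% − 3.4%)] = 13.930
Highest: Cedar (13.930).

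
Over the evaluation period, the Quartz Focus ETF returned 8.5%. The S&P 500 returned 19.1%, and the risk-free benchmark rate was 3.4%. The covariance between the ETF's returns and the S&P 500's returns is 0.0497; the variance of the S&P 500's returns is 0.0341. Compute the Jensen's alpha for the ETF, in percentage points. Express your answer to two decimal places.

-17.78

β = Cov / Var = 0.0497 / 0.0341 = 1.4575
E[R] = Rf + β(Rm − Rf) = 3.4% + 1.4575 × (19.1% − 3.4%) = 26.2828%
α = Rp − E[R] = 8.5% − 26.2828% = -17.7828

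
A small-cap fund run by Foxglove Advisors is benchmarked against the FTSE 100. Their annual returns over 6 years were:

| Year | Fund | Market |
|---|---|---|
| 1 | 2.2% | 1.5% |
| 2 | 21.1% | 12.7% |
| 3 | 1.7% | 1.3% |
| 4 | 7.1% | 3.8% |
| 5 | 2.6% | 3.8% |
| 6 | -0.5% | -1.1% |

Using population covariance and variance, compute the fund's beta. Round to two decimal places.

r̄p = 5.7000%,  r̄m = 3.6667%
Cov = Σ(rp − r̄p)(rm − r̄m) / 6 = 30.9150
Var(rm) = Σ(rm − r̄m)² / 6 = 19.1089
β = Cov / Var = 30.9150 / 19.1089 = 1.6178

1.62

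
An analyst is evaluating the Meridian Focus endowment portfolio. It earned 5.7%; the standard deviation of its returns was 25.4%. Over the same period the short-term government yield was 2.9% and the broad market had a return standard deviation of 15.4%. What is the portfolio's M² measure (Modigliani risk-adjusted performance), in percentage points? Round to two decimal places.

Sharpe = (Rp − Rf) / σp = (5.7% − 2.9%) / 25.4% = 0.1102
M² = Rf + Sharpe × σm = 2.9% + 0.1102 × 15.4% = 4.5971%

4.60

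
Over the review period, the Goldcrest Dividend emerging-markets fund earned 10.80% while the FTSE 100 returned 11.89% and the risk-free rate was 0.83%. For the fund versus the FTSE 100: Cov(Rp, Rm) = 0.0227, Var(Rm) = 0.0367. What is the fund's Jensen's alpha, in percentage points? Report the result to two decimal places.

β = Cov / Var = 0.0227 / 0.0367 = 0.6185
E[R] = Rf + β(Rm − Rf) = 0.83% + 0.6185 × (11.89% − 0.83%) = 7.6706%
α = Rp − E[R] = 10.80% − 7.6706% = 3.1294

3.13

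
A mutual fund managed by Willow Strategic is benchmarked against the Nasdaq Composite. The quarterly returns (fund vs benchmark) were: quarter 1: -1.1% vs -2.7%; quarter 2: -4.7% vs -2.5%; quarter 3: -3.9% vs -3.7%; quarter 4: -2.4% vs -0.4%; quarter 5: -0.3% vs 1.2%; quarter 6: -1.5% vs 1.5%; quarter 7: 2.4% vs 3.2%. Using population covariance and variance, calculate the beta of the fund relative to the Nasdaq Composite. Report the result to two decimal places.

0.75

r̄p = -1.6429%,  r̄m = -0.4857%
Cov = Σ(rp − r̄p)(rm − r̄m) / 7 = 4.2278
Var(rm) = Σ(rm − r̄m)² / 7 = 5.6669
β = Cov / Var = 4.2278 / 5.6669 = 0.7461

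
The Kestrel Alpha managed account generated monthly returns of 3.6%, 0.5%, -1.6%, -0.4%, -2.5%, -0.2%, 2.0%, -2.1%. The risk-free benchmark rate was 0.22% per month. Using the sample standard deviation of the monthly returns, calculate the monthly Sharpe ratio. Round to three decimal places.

r̄ = (3.6 + 0.5 − 1.6 − 0.4 − 2.5 − 0.2 + 2 − 2.1) / 8 = -0.0875%
Sample std dev = √[30.5688 / 7] = 2.0897%
Sharpe = (r̄ − rf) / σ = (-0.0875 − 0.22) / 2.0897 = -0.3075 / 2.0897 = -0.1472

-0.147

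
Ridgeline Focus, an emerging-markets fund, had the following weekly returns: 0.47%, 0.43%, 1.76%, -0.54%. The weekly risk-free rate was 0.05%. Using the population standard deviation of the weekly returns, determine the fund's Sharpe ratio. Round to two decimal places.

0.59

μ = (0.47 + 0.43 + 1.76 − 0.54) / 4 = 2.120 / 4 = 0.5300%
Population std dev = √[2.6714 / 4] = 0.8172%
Sharpe = (μ − rf) / σ = (0.5300 − 0.05) / 0.8172 = 0.4800 / 0.8172 = 0.5874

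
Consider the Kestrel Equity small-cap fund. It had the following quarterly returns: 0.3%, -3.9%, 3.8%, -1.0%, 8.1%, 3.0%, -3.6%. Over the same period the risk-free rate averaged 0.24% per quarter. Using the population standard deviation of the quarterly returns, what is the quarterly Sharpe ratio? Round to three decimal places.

r̄ = (0.3 − 3.9 + 3.8 − 1 + 8.1 + 3 − 3.6) / 7 = 6.70 / 7 = 0.9571%
Population std dev = √[111.8971 / 7] = 3.9982%
Sharpe = (r̄ − rf) / σ = (0.9571 − 0.24) / 3.9982 = 0.7171 / 3.9982 = 0.1794

0.179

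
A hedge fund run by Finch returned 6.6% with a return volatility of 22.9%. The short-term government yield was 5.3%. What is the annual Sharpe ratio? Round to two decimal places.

Sharpe = (Rp − Rf) / σp = (6.6% − 5.3%) / 22.9% = 1.30% / 22.9% = 0.0568

0.06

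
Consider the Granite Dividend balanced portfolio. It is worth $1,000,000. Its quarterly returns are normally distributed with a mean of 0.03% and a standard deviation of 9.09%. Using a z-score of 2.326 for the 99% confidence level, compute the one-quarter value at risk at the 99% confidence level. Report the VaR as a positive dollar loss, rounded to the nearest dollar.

Return at the 99% tail: μ − z·σ = 0.03% − 2.326 × 9.09% = 0.03 − 21.14334 = -21.11334%
VaR = −(-21.11334%) × $1,000,000 = 21.11334% × $1,000,000 = $211,133

$211,133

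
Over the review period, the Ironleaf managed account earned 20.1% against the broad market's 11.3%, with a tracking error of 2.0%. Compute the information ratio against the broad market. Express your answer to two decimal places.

4.40

IR = (Rp − Rb) / TE = (20.1% − 11.3%) / 2.0% = 8.80% / 2.0% = 4.4000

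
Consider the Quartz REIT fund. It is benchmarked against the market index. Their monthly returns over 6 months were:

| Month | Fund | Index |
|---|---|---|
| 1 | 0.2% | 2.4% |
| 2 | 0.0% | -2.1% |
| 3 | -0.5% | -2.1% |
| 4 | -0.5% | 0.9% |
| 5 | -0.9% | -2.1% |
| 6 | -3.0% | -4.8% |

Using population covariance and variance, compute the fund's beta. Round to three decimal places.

0.344

r̄p = -0.7833%,  r̄m = -1.3000%
Cov = Σ(rp − r̄p)(rm − r̄m) / 6 = 1.8767
Var(rm) = Σ(rm − r̄m)² / 6 = 5.4500
β = Cov / Var = 1.8767 / 5.4500 = 0.3443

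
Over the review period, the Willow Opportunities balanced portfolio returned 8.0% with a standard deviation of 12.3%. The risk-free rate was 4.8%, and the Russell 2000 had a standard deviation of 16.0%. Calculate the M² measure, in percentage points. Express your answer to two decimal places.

Sharpe = (Rp − Rf) / σp = (8.0% − 4.8%) / 12.3% = 0.2602
M² = Rf + Sharpe × σm = 4.8% + 0.2602 × 16.0% = 8.9632%

8.96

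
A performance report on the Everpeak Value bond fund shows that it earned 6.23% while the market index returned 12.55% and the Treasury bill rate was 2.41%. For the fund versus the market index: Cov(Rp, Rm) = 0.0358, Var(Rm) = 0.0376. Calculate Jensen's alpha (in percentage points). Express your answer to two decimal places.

-5.83

β = Cov / Var = 0.0358 / 0.0376 = 0.9521
E[R] = Rf + β(Rm − Rf) = 2.41% + 0.9521 × (12.55% − 2.41%) = 12.0643%
α = Rp − E[R] = 6.23% − 12.0643% = -5.8343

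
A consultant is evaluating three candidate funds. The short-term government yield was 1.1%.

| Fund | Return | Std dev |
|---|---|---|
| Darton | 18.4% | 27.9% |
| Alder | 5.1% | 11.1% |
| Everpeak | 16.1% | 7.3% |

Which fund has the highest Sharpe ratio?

Everpeak

Darton: Sharpe ratio = (18.4% − 1.1%) / 27.9% = 0.620
Alder: Sharpe ratio = (5.1% − 1.1%) / 11.1% = 0.360
Everpeak: Sharpe ratio = (16.1% − 1.1%) / 7.3% = 2.055
Highest: Everpeak (2.055).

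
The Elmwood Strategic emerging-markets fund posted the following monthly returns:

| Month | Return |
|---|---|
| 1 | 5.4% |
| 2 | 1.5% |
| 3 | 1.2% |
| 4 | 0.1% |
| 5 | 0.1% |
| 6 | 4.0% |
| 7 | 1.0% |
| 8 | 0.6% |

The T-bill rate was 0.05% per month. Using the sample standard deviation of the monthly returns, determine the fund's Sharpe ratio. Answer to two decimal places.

Mean return r̄ = 13.90 / 8 = 1.7375%
Σ(r − r̄)² = (5.4 − 1.7375)² + (1.5 − 1.7375)² + (1.2 − 1.7375)² + … = 26.0788
sample σ = √(26.0788 / 7) = √3.7255 = 1.9302%
Sharpe = (r̄ − rf) / σ = (1.7375 − 0.05) / 1.9302 = 1.6875 / 1.9302 = 0.8743

0.87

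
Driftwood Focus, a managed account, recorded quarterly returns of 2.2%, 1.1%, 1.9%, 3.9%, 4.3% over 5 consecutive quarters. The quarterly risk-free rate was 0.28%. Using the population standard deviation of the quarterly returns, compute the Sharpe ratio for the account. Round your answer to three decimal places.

μ = (2.2 + 1.1 + 1.9 + 3.9 + 4.3) / 5 = 2.6800%
Population σ = √[Σ(r − μ)² / 5] = √[7.4480 / 5] = √1.4896 = 1.2205%
Sharpe = (μ − rf) / σ = (2.6800 − 0.28) / 1.2205 = 2.4000 / 1.2205 = 1.9664

1.966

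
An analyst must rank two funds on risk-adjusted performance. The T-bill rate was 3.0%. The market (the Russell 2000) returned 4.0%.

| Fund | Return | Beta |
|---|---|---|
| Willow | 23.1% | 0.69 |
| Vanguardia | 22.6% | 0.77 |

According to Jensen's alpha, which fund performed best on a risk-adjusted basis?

Willow

Willow: α = 23.1% − [3.0% + 0.69 × (4.0% − 3.0%)] = 19.410
Vanguardia: α = 22.6% − [3.0% + 0.77 × (4.0% − 3.0%)] = 18.830
Highest: Willow (19.410).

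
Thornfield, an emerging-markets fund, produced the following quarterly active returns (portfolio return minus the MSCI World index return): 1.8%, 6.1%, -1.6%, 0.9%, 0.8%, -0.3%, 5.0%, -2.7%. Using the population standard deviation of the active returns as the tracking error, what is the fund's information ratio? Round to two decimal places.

Mean return r̄ = 10.00 / 8 = 1.2500%
Σ(r − r̄)² = (1.8 − 1.2500)² + (6.1 − 1.2500)² + (-1.6 − 1.2500)² + … = 64.3400
population σ = √(64.3400 / 8) = √8.0425 = 2.8359%
IR = r̄ / tracking error = 1.2500 / 2.8359 = 0.4408

0.44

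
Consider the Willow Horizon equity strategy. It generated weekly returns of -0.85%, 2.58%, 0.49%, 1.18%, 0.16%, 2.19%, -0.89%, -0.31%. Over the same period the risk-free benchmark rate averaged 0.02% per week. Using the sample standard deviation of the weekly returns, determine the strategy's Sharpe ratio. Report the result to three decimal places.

μ = (-0.85 + 2.58 + 0.49 + 1.18 + 0.16 + 2.19 − 0.89 − 0.31) / 8 = 4.550 / 8 = 0.5688%
Sample std dev = √[12.1335 / 7] = 1.3166%
Sharpe = (μ − rf) / σ = (0.5688 − 0.02) / 1.3166 = 0.5488 / 1.3166 = 0.4168

0.417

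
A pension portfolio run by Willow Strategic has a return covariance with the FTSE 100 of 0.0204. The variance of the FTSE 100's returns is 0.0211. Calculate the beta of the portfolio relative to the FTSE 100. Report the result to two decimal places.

0.97

β = Cov(Rp, Rm) / Var(Rm) = 0.0204 / 0.0211 = 0.9668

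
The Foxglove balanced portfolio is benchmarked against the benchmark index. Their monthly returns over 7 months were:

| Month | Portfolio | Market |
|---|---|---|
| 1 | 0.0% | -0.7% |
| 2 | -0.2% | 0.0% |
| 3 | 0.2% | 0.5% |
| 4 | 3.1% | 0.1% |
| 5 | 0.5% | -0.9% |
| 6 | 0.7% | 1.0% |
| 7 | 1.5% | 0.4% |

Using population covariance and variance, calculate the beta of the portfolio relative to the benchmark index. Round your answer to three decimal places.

r̄p = 0.8286%,  r̄m = 0.0571%
Cov = Σ(rp − r̄p)(rm − r̄m) / 7 = 0.1327
Var(rm) = Σ(rm − r̄m)² / 7 = 0.3853
β = Cov / Var = 0.1327 / 0.3853 = 0.3444

0.344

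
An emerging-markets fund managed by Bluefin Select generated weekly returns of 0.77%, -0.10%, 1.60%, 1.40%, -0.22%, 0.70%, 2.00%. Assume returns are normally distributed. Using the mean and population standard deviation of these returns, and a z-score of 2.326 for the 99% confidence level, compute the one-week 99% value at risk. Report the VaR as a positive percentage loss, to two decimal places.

r̄ = (0.77 − 0.1 + 1.6 + 1.4 − 0.22 + 0.7 + 2) / 7 = 6.150 / 7 = 0.8786%
Σ(r − r̄)² = 4.2581; population σ = √(4.2581/7) = 0.7799%
VaR = −(r̄ − z·σ) = −(0.8786 − 2.326 × 0.7799) = −(-0.9354) = 0.9354%

0.94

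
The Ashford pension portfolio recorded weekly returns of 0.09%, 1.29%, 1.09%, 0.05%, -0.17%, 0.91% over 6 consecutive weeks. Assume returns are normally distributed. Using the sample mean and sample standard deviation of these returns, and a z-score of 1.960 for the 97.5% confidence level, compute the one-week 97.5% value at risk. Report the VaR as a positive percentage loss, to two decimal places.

0.68

μ = (0.09 + 1.29 + 1.09 + 0.05 − 0.17 + 0.91) / 6 = 3.260 / 6 = 0.5433%
Sample std dev = √[1.9485 / 5] = 0.6243%
VaR = −(μ − z·σ) = −(0.5433 − 1.960 × 0.6243) = −(-0.6803) = 0.6803%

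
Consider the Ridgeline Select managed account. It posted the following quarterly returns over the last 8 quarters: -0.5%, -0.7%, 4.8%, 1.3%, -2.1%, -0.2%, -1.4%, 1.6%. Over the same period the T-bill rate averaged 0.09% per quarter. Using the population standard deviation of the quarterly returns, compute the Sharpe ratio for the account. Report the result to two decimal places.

0.13

μ = (-0.5 − 0.7 + 4.8 + 1.3 − 2.1 − 0.2 − 1.4 + 1.6) / 8 = 2.80 / 8 = 0.3500%
Population σ = √[Σ(r − μ)² / 8] = √[33.4600 / 8] = √4.1825 = 2.0451%
Sharpe = (μ − rf) / σ = (0.3500 − 0.09) / 2.0451 = 0.2600 / 2.0451 = 0.1271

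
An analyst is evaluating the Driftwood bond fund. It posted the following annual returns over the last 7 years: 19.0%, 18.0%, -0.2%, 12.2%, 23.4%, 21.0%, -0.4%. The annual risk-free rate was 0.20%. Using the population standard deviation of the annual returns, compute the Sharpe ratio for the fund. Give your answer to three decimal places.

Mean return μ = 93.00 / 7 = 13.2857%
Population std dev = √[587.0286 / 7] = 9.1576%
Sharpe = (μ − rf) / σ = (13.2857 − 0.2) / 9.1576 = 13.0857 / 9.1576 = 1.4289

1.429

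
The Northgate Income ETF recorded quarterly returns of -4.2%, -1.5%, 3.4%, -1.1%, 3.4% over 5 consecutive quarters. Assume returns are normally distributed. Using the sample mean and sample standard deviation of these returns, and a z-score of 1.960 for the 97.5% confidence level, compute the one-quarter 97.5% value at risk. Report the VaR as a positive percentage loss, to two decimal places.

r̄ = (-4.2 − 1.5 + 3.4 − 1.1 + 3.4) / 5 = -0.00 / 5 = 0.0000%
Sample std dev = √[44.2200 / 4] = 3.3249%
VaR = −(r̄ − z·σ) = −(0.0000 − 1.960 × 3.3249) = −(-6.5168) = 6.5168%

6.52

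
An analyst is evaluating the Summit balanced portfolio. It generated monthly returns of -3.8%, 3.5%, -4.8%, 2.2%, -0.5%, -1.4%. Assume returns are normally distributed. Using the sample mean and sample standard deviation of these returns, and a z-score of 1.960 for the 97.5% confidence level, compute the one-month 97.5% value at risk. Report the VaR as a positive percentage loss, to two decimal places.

Mean return r̄ = -4.80 / 6 = -0.8000%
Sample σ = √[Σ(r − r̄)² / 5] = √[52.9400 / 5] = √10.5880 = 3.2539%
VaR = −(r̄ − z·σ) = −(-0.8000 − 1.960 × 3.2539) = −(-7.1776) = 7.1776%

7.18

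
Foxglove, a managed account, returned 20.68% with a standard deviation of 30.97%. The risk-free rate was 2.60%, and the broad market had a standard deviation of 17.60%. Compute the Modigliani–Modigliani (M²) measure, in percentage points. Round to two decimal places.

Sharpe = (Rp − Rf) / σp = (20.68% − 2.60%) / 30.97% = 0.5838
M² = Rf + Sharpe × σm = 2.60% + 0.5838 × 17.60% = 12.8749%

12.87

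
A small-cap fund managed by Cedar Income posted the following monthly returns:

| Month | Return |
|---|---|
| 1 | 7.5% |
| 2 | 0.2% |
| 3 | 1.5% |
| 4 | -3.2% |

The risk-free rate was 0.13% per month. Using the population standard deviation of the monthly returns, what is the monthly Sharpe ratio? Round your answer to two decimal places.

0.35

Mean return r̄ = 6.00 / 4 = 1.5000%
Population std dev = √[59.7800 / 4] = 3.8659%
Sharpe = (r̄ − rf) / σ = (1.5000 − 0.13) / 3.8659 = 1.3700 / 3.8659 = 0.3544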